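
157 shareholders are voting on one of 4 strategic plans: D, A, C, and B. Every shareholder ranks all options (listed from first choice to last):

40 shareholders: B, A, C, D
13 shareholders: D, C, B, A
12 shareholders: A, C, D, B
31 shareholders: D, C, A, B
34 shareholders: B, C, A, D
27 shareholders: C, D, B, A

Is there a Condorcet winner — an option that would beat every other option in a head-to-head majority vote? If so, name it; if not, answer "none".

C vs D: 113–44 for C.
C vs A: 105–52 for C.
C vs B: 83–74 for C.
C beats every other option head-to-head.

C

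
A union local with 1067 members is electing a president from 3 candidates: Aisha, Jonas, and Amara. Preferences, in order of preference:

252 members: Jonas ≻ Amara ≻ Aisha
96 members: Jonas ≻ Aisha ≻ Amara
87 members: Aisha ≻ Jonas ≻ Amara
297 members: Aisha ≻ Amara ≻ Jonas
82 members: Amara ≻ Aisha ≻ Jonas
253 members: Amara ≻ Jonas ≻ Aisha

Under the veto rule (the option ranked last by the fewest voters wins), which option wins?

Amara

Last-place votes: Aisha 505, Jonas 379, Amara 183.
Amara is ranked last by the fewest voters, so Amara wins.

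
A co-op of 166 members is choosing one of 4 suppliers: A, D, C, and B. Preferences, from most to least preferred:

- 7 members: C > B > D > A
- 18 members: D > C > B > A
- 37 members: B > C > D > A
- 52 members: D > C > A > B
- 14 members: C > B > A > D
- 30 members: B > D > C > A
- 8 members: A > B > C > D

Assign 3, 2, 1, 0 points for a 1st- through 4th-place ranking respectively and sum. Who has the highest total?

A: 7·0 + 18·0 + 37·0 + 52·1 + 14·1 + 30·0 + 8·3 = 90
D: 7·1 + 18·3 + 37·1 + 52·3 + 14·0 + 30·2 + 8·0 = 314
C: 7·3 + 18·2 + 37·2 + 52·2 + 14·3 + 30·1 + 8·1 = 315
B: 7·2 + 18·1 + 37·3 + 52·0 + 14·2 + 30·3 + 8·2 = 277
C has the highest Borda score (315).

C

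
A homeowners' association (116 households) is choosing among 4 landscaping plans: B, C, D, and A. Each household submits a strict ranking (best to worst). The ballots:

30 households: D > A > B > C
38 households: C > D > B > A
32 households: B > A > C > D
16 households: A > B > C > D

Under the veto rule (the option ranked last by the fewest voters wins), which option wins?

Last-place votes: B 0, C 30, D 48, A 38.
B is ranked last by the fewest voters, so B wins.

B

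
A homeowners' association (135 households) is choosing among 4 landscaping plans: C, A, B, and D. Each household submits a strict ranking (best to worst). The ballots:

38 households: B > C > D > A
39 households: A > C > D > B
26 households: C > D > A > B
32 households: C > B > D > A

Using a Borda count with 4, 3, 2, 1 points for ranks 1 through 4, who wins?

C

C: 38·3 + 39·3 + 26·4 + 32·4 = 463
A: 38·1 + 39·4 + 26·2 + 32·1 = 278
B: 38·4 + 39·1 + 26·1 + 32·3 = 313
D: 38·2 + 39·2 + 26·3 + 32·2 = 296
C has the highest Borda score (463).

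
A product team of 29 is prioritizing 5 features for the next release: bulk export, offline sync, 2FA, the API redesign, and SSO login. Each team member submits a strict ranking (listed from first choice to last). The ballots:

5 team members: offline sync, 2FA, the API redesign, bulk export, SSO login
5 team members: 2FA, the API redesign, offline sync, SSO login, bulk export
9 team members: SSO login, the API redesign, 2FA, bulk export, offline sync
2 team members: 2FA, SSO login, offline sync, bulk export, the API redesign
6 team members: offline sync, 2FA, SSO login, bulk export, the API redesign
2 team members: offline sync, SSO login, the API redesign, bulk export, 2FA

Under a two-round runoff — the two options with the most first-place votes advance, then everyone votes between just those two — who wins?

offline sync

Round 1 first-place votes: bulk export 0, offline sync 13, 2FA 7, the API redesign 0, SSO login 9.
offline sync and SSO login advance.
Runoff: offline sync is preferred to SSO login by 18 voters; SSO login by 11.
offline sync wins the runoff.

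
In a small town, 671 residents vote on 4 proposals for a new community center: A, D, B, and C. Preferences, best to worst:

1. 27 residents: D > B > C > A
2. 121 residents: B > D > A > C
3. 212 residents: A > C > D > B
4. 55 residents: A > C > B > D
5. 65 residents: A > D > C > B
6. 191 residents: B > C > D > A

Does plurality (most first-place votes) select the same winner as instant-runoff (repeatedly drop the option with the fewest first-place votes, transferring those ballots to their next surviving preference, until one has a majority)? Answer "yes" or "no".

no

Plurality — first-place votes: A 332, D 27, B 312, C 0. Winner: A.
Instant-runoff — R1 A 332, D 27, B 312, C 0 (C out); R2 A 332, D 27, B 312 (D out); R3 A 332, B 339 (B winner). Winner: B.
The two methods disagree.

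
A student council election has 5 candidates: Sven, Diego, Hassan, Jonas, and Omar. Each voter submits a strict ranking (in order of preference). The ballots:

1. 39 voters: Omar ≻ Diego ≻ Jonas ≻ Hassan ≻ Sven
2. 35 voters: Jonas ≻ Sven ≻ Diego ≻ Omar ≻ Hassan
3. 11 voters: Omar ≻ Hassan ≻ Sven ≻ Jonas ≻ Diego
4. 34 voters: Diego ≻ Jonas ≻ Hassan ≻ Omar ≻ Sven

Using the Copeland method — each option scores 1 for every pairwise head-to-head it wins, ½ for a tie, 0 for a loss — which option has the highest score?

Sven: loses to Diego, Hassan, Jonas, and Omar → score 0.
Diego: beats Sven, Hassan, Jonas, and Omar → score 4.
Hassan: beats Sven; loses to Diego, Jonas, and Omar → score 1.
Jonas: beats Sven, Hassan, and Omar; loses to Diego → score 3.
Omar: beats Sven and Hassan; loses to Diego and Jonas → score 2.
Diego has the best pairwise record.

Diego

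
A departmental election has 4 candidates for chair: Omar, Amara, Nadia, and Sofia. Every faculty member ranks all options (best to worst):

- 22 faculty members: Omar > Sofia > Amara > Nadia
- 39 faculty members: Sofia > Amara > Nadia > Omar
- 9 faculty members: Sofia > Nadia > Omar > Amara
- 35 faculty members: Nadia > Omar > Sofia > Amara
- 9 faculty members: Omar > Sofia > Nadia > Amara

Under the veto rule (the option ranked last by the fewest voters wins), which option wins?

Last-place votes: Omar 39, Amara 53, Nadia 22, Sofia 0.
Sofia is ranked last by the fewest voters, so Sofia wins.

Sofia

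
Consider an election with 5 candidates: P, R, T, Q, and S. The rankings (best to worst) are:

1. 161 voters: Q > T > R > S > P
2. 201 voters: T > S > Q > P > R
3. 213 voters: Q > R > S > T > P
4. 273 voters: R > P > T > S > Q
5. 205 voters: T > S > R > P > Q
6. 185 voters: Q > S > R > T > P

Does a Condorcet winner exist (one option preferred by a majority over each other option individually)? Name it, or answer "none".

Checking pairwise contests:
R beats P 1037–201.
Q beats R 760–478.
R beats T 671–567.
T beats Q 679–559.
R beats S 647–591.
Every option loses at least one head-to-head, so there is no Condorcet winner.

none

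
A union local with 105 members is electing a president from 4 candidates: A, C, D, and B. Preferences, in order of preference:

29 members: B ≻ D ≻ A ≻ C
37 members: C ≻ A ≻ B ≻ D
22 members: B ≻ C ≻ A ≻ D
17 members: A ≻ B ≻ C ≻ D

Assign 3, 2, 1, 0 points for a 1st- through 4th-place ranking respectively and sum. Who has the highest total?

A: 29·1 + 37·2 + 22·1 + 17·3 = 176
C: 29·0 + 37·3 + 22·2 + 17·1 = 172
D: 29·2 + 37·0 + 22·0 + 17·0 = 58
B: 29·3 + 37·1 + 22·3 + 17·2 = 224
B has the highest Borda score (224).

B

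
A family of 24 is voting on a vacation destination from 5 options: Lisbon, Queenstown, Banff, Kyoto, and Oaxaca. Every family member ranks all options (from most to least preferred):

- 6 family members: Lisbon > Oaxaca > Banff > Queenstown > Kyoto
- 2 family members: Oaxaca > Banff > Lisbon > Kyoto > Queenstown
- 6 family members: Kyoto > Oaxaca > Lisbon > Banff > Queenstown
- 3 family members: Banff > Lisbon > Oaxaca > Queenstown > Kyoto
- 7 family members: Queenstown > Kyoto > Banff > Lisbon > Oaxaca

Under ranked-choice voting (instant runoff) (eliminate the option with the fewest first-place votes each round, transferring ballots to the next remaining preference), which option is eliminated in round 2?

Banff

Round 1: Lisbon 6, Queenstown 7, Banff 3, Kyoto 6, Oaxaca 2. Eliminate Oaxaca.
Round 2: Lisbon 6, Queenstown 7, Banff 5, Kyoto 6. Eliminate Banff.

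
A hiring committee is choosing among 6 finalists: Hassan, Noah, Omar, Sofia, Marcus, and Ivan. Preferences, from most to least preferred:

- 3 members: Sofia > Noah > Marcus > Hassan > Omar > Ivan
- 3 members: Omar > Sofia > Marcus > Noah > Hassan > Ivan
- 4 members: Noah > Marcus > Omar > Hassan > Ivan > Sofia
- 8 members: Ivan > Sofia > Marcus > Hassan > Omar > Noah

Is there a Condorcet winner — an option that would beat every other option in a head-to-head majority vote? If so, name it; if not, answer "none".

none

Checking pairwise contests:
Noah beats Hassan 10–8.
Omar beats Noah 11–7.
Hassan beats Omar 11–7.
Ivan beats Sofia 12–6.
Sofia beats Marcus 14–4.
Hassan beats Ivan 10–8.
Every option loses at least one head-to-head, so there is no Condorcet winner.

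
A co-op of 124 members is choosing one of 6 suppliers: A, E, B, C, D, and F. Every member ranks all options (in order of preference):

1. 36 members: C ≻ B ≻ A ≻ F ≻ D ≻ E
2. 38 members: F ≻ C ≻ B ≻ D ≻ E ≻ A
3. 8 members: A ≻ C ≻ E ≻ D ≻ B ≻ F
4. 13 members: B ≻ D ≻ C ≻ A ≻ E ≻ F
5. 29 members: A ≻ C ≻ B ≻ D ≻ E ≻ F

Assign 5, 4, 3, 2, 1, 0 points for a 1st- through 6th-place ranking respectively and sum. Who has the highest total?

C

A: 36·3 + 38·0 + 8·5 + 13·2 + 29·5 = 319
E: 36·0 + 38·1 + 8·3 + 13·1 + 29·1 = 104
B: 36·4 + 38·3 + 8·1 + 13·5 + 29·3 = 418
C: 36·5 + 38·4 + 8·4 + 13·3 + 29·4 = 519
D: 36·1 + 38·2 + 8·2 + 13·4 + 29·2 = 238
F: 36·2 + 38·5 + 8·0 + 13·0 + 29·0 = 262
C has the highest Borda score (519).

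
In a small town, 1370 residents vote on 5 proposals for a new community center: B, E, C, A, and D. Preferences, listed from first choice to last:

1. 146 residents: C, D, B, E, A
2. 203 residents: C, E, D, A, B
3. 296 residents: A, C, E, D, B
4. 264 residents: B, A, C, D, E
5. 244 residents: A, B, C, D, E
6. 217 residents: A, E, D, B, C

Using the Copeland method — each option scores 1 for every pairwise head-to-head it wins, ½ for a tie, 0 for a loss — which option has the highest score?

A

B: beats C; loses to E, A, and D → score 1.
E: beats B and D; loses to C and A → score 2.
C: beats E and D; loses to B and A → score 2.
A: beats B, E, C, and D → score 4.
D: beats B; loses to E, C, and A → score 1.
A has the best pairwise record.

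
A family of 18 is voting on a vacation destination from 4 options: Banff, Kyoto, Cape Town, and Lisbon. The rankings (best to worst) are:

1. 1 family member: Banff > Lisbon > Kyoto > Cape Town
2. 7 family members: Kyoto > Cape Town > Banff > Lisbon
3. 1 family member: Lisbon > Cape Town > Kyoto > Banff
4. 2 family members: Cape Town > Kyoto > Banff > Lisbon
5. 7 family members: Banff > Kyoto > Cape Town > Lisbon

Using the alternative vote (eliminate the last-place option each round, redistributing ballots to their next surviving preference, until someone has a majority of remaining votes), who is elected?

Kyoto

Round 1: Banff 8, Kyoto 7, Cape Town 2, Lisbon 1. Eliminate Lisbon.
Round 2: Banff 8, Kyoto 7, Cape Town 3. Eliminate Cape Town.
Round 3: Banff 8, Kyoto 10. Kyoto has a majority.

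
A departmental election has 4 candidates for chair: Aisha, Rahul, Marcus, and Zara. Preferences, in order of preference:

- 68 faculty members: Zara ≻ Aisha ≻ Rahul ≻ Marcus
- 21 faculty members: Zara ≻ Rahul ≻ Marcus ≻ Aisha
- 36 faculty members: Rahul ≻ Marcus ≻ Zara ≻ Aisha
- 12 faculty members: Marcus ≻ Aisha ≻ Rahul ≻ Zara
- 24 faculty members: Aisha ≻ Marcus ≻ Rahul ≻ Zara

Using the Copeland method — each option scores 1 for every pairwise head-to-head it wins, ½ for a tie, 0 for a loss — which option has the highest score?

Aisha: beats Rahul and Marcus; loses to Zara → score 2.
Rahul: beats Marcus; loses to Aisha and Zara → score 1.
Marcus: loses to Aisha, Rahul, and Zara → score 0.
Zara: beats Aisha, Rahul, and Marcus → score 3.
Zara has the best pairwise record.

Zara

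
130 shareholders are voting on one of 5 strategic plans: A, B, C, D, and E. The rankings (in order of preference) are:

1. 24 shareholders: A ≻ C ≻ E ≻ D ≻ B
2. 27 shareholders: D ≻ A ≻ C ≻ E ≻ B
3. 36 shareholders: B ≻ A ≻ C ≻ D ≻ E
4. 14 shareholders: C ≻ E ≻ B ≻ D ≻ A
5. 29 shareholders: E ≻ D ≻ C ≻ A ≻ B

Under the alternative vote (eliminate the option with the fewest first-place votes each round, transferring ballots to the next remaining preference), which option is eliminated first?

C

Round 1: A 24, B 36, C 14, D 27, E 29. Eliminate C.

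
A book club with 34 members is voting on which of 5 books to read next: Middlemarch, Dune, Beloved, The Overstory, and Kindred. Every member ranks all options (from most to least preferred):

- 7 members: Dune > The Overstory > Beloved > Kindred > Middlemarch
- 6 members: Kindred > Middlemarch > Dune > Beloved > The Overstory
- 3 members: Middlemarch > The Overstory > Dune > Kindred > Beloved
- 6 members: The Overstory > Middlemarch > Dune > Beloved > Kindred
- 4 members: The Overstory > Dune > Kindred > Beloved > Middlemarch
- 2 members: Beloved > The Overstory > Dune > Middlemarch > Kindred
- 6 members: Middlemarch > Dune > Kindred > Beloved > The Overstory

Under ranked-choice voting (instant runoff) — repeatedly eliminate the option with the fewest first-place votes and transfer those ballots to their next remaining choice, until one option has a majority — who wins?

Round 1: Middlemarch 9, Dune 7, Beloved 2, The Overstory 10, Kindred 6. Eliminate Beloved.
Round 2: Middlemarch 9, Dune 7, The Overstory 12, Kindred 6. Eliminate Kindred.
Round 3: Middlemarch 15, Dune 7, The Overstory 12. Eliminate Dune.
Round 4: Middlemarch 15, The Overstory 19. The Overstory has a majority.

The Overstory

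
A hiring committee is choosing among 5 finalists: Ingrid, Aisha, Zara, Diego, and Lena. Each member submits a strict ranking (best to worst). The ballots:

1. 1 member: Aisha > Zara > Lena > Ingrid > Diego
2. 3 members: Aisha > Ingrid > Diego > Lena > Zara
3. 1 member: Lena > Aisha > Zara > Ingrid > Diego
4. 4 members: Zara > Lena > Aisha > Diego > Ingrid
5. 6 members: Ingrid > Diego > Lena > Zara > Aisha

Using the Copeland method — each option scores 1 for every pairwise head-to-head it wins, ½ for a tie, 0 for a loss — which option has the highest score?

Ingrid: beats Zara, Diego, and Lena; loses to Aisha → score 3.
Aisha: beats Ingrid and Diego; loses to Zara and Lena → score 2.
Zara: beats Aisha; loses to Ingrid, Diego, and Lena → score 1.
Diego: beats Zara and Lena; loses to Ingrid and Aisha → score 2.
Lena: beats Aisha and Zara; loses to Ingrid and Diego → score 2.
Ingrid has the best pairwise record.

Ingrid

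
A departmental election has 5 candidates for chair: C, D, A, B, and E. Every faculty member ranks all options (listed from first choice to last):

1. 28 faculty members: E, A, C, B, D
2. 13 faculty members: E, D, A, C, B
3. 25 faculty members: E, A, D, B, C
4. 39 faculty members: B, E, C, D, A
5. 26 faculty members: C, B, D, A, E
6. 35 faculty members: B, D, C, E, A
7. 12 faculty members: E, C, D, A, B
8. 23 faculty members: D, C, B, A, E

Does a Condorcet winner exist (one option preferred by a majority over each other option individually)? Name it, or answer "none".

Checking pairwise contests:
E beats C 117–84.
C beats D 105–96.
C beats A 135–66.
C beats B 102–99.
B beats E 123–78.
Every option loses at least one head-to-head, so there is no Condorcet winner.

none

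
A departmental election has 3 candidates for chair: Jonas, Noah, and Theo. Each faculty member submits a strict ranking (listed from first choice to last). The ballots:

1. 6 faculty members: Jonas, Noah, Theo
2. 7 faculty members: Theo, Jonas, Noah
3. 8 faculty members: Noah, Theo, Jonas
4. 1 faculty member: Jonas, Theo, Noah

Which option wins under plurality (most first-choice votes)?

Noah

First-place votes: Jonas 7, Noah 8, Theo 7.
Noah has the most first-place votes.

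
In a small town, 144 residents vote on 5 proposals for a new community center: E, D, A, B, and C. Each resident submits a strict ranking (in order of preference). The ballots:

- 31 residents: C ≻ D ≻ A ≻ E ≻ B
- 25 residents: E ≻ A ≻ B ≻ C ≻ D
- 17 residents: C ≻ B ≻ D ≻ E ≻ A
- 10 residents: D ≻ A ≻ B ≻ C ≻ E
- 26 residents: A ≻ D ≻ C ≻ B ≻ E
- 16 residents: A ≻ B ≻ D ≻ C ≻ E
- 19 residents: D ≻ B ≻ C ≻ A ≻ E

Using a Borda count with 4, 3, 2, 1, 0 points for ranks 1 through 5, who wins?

A

E: 31·1 + 25·4 + 17·1 + 10·0 + 26·0 + 16·0 + 19·0 = 148
D: 31·3 + 25·0 + 17·2 + 10·4 + 26·3 + 16·2 + 19·4 = 353
A: 31·2 + 25·3 + 17·0 + 10·3 + 26·4 + 16·4 + 19·1 = 354
B: 31·0 + 25·2 + 17·3 + 10·2 + 26·1 + 16·3 + 19·3 = 252
C: 31·4 + 25·1 + 17·4 + 10·1 + 26·2 + 16·1 + 19·2 = 333
A has the highest Borda score (354).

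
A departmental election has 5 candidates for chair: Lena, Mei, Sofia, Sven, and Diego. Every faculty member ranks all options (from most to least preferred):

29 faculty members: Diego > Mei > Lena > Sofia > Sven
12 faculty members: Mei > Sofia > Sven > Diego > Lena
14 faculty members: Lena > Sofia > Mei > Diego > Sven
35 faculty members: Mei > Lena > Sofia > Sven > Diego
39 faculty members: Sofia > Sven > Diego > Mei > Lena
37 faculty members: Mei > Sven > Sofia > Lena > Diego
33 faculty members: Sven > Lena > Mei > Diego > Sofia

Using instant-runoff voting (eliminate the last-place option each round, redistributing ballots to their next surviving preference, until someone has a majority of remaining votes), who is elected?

Mei

Round 1: Lena 14, Mei 84, Sofia 39, Sven 33, Diego 29. Eliminate Lena.
Round 2: Mei 84, Sofia 53, Sven 33, Diego 29. Eliminate Diego.
Round 3: Mei 113, Sofia 53, Sven 33. Mei has a majority.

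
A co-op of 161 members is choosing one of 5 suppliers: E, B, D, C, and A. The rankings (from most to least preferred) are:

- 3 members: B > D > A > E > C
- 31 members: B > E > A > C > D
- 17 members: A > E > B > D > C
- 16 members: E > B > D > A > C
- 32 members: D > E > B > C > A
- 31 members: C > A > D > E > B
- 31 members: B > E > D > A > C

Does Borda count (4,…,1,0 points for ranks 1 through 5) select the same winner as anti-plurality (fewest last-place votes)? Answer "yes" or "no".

Borda — scores: E 431, B 406, D 310, C 187, A 276. Winner: E.
Anti-plurality — last-place votes: E 0, B 31, D 31, C 67, A 32. Winner: E.
The two methods agree.

yes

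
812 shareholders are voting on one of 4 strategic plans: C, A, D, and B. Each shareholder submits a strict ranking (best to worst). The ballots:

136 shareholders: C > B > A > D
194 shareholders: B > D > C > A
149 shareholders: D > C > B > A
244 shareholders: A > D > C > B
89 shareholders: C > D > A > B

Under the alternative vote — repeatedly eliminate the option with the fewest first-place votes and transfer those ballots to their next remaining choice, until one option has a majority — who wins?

C

Round 1: C 225, A 244, D 149, B 194. Eliminate D.
Round 2: C 374, A 244, B 194. Eliminate B.
Round 3: C 568, A 244. C has a majority.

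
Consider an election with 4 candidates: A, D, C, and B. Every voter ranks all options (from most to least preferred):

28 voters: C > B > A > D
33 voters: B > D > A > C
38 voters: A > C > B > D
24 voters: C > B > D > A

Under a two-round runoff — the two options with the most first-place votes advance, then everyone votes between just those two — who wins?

Round 1 first-place votes: A 38, D 0, C 52, B 33.
C and A advance.
Runoff: C is preferred to A by 52 voters; A by 71.
A wins the runoff.

A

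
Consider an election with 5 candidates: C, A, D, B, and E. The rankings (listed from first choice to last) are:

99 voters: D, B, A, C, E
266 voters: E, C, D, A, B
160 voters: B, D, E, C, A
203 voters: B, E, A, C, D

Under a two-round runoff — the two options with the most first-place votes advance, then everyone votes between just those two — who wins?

Round 1 first-place votes: C 0, A 0, D 99, B 363, E 266.
B and E advance.
Runoff: B is preferred to E by 462 voters; E by 266.
B wins the runoff.

B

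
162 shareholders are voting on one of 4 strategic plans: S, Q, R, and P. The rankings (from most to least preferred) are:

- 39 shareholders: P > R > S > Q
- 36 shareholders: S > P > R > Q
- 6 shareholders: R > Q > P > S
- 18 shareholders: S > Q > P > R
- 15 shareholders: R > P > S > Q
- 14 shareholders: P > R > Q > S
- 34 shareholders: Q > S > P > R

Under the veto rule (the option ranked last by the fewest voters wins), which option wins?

P

Last-place votes: S 20, Q 90, R 52, P 0.
P is ranked last by the fewest voters, so P wins.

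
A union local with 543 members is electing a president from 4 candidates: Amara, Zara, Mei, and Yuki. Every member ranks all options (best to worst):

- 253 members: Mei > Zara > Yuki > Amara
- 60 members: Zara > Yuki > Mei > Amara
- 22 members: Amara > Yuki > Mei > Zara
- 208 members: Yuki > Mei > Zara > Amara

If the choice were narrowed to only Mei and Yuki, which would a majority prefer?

Yuki

Voters preferring Mei to Yuki: 253; preferring Yuki to Mei: 290.
Yuki wins the head-to-head.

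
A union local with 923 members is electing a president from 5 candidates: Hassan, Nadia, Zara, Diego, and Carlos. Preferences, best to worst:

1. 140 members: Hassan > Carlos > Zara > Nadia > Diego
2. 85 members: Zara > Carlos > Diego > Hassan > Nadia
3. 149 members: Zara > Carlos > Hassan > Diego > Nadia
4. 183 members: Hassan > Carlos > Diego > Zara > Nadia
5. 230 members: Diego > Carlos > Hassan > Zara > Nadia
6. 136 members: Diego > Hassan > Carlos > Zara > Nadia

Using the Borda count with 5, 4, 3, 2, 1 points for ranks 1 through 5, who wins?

Carlos

Hassan: 140·5 + 85·2 + 149·3 + 183·5 + 230·3 + 136·4 = 3466
Nadia: 140·2 + 85·1 + 149·1 + 183·1 + 230·1 + 136·1 = 1063
Zara: 140·3 + 85·5 + 149·5 + 183·2 + 230·2 + 136·2 = 2688
Diego: 140·1 + 85·3 + 149·2 + 183·3 + 230·5 + 136·5 = 3072
Carlos: 140·4 + 85·4 + 149·4 + 183·4 + 230·4 + 136·3 = 3556
Carlos has the highest Borda score (3556).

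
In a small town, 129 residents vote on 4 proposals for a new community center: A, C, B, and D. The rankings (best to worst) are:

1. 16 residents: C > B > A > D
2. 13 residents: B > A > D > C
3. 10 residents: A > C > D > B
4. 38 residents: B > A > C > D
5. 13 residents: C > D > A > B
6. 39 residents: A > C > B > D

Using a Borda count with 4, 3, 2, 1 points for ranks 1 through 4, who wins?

A

A: 16·2 + 13·3 + 10·4 + 38·3 + 13·2 + 39·4 = 407
C: 16·4 + 13·1 + 10·3 + 38·2 + 13·4 + 39·3 = 352
B: 16·3 + 13·4 + 10·1 + 38·4 + 13·1 + 39·2 = 353
D: 16·1 + 13·2 + 10·2 + 38·1 + 13·3 + 39·1 = 178
A has the highest Borda score (407).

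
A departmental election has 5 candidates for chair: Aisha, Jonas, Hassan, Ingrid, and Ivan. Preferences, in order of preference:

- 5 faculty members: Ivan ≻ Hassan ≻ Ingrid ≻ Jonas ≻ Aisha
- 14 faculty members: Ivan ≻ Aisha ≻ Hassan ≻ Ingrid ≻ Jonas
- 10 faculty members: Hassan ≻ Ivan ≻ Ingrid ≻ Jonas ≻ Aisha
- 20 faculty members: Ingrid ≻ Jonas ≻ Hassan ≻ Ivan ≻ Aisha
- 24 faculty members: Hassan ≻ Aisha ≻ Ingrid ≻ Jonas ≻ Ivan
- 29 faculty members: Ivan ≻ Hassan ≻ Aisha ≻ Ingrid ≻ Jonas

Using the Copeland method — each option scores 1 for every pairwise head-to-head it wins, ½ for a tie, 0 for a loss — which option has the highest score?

Aisha: beats Jonas and Ingrid; loses to Hassan and Ivan → score 2.
Jonas: loses to Aisha, Hassan, Ingrid, and Ivan → score 0.
Hassan: beats Aisha, Jonas, Ingrid, and Ivan → score 4.
Ingrid: beats Jonas; loses to Aisha, Hassan, and Ivan → score 1.
Ivan: beats Aisha, Jonas, and Ingrid; loses to Hassan → score 3.
Hassan has the best pairwise record.

Hassan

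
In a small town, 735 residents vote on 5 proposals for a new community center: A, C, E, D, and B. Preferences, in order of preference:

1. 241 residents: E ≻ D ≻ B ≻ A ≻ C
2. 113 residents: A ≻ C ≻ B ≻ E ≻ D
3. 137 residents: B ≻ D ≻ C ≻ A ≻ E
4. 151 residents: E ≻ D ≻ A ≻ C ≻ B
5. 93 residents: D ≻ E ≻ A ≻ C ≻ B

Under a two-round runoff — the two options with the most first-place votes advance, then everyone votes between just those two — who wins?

Round 1 first-place votes: A 113, C 0, E 392, D 93, B 137.
E and B advance.
Runoff: E is preferred to B by 485 voters; B by 250.
E wins the runoff.

E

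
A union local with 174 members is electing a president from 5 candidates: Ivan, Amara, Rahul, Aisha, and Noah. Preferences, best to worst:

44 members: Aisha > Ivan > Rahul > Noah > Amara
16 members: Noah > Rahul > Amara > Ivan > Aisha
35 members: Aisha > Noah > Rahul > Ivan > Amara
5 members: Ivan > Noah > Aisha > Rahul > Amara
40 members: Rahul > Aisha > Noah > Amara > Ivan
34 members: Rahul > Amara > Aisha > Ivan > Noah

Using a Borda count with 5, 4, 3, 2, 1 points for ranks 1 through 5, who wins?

Aisha

Ivan: 44·4 + 16·2 + 35·2 + 5·5 + 40·1 + 34·2 = 411
Amara: 44·1 + 16·3 + 35·1 + 5·1 + 40·2 + 34·4 = 348
Rahul: 44·3 + 16·4 + 35·3 + 5·2 + 40·5 + 34·5 = 681
Aisha: 44·5 + 16·1 + 35·5 + 5·3 + 40·4 + 34·3 = 688
Noah: 44·2 + 16·5 + 35·4 + 5·4 + 40·3 + 34·1 = 482
Aisha has the highest Borda score (688).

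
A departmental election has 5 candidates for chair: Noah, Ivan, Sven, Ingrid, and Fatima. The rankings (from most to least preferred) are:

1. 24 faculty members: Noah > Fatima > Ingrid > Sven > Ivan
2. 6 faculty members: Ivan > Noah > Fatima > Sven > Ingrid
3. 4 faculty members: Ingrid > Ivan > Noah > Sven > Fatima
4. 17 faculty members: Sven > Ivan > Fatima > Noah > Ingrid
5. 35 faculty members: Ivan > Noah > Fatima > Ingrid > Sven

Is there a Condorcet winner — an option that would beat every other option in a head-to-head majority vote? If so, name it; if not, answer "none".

Ivan vs Noah: 62–24 for Ivan.
Ivan vs Sven: 45–41 for Ivan.
Ivan vs Ingrid: 58–28 for Ivan.
Ivan vs Fatima: 62–24 for Ivan.
Ivan beats every other option head-to-head.

Ivan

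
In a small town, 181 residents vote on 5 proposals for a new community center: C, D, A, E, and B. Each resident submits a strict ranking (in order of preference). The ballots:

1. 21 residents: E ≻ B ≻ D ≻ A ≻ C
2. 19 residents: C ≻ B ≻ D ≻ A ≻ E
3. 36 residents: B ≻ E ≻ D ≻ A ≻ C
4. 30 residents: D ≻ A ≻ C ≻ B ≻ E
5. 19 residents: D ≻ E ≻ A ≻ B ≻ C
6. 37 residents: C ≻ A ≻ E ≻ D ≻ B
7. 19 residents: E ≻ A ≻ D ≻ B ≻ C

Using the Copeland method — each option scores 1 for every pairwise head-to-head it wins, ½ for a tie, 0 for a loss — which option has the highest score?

E

C: loses to D, A, E, and B → score 0.
D: beats C, A, and B; loses to E → score 3.
A: beats C and B; loses to D and E → score 2.
E: beats C, D, A, and B → score 4.
B: beats C; loses to D, A, and E → score 1.
E has the best pairwise record.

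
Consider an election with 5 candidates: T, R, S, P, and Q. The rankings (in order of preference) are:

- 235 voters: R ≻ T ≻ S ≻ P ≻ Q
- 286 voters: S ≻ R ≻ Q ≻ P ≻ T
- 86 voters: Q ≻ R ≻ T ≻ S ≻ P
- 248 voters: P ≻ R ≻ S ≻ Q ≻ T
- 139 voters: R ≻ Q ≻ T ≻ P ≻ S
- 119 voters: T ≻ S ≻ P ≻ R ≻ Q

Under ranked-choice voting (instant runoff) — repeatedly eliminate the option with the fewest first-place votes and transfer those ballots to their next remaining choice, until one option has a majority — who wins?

Round 1: T 119, R 374, S 286, P 248, Q 86. Eliminate Q.
Round 2: T 119, R 460, S 286, P 248. Eliminate T.
Round 3: R 460, S 405, P 248. Eliminate P.
Round 4: R 708, S 405. R has a majority.

R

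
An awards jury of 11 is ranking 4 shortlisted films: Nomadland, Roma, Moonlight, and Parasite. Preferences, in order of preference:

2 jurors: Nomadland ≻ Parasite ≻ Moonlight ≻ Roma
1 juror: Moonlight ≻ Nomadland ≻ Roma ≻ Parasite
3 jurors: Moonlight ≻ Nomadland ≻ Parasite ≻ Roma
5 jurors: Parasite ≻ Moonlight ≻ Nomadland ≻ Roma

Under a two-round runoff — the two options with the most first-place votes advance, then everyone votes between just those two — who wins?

Parasite

Round 1 first-place votes: Nomadland 2, Roma 0, Moonlight 4, Parasite 5.
Parasite and Moonlight advance.
Runoff: Parasite is preferred to Moonlight by 7 voters; Moonlight by 4.
Parasite wins the runoff.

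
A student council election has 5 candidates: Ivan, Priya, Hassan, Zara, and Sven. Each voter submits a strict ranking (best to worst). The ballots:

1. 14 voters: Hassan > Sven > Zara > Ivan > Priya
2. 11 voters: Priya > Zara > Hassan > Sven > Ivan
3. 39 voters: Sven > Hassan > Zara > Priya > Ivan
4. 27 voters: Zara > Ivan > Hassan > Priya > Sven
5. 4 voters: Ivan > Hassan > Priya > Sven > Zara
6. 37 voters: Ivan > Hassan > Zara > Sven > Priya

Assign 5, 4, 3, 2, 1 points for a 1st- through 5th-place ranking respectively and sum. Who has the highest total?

Ivan: 14·2 + 11·1 + 39·1 + 27·4 + 4·5 + 37·5 = 391
Priya: 14·1 + 11·5 + 39·2 + 27·2 + 4·3 + 37·1 = 250
Hassan: 14·5 + 11·3 + 39·4 + 27·3 + 4·4 + 37·4 = 504
Zara: 14·3 + 11·4 + 39·3 + 27·5 + 4·1 + 37·3 = 453
Sven: 14·4 + 11·2 + 39·5 + 27·1 + 4·2 + 37·2 = 382
Hassan has the highest Borda score (504).

Hassan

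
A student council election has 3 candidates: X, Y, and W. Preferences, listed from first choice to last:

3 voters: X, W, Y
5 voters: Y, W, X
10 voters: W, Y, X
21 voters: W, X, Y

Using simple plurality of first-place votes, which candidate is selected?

W

First-place votes: X 3, Y 5, W 31.
W has the most first-place votes.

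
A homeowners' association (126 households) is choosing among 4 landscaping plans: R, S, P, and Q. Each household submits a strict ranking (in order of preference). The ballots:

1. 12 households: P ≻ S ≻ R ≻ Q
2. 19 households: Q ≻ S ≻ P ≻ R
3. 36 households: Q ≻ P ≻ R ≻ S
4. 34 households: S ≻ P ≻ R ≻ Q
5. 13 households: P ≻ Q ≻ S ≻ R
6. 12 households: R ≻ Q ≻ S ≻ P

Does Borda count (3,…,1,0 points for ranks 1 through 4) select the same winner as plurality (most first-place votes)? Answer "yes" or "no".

no

Borda — scores: R 118, S 189, P 234, Q 215. Winner: P.
Plurality — first-place votes: R 12, S 34, P 25, Q 55. Winner: Q.
The two methods disagree.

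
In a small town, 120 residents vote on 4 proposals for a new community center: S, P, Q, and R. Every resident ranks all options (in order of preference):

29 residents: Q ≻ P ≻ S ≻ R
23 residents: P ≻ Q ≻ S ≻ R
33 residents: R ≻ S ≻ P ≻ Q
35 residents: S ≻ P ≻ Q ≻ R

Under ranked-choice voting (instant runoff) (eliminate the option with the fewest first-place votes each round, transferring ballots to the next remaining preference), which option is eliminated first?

P

Round 1: S 35, P 23, Q 29, R 33. Eliminate P.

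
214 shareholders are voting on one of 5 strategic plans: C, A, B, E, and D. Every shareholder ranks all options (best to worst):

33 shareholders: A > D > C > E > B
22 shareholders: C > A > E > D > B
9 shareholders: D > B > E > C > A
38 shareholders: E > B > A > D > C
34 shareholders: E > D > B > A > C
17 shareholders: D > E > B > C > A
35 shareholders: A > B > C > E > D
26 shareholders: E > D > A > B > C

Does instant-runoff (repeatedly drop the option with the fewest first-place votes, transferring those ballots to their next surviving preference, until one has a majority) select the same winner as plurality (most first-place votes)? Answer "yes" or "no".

yes

Instant-runoff — R1 C 22, A 68, B 0, E 98, D 26 (B out); R2 C 22, A 68, E 98, D 26 (C out); R3 A 90, E 98, D 26 (D out); R4 A 90, E 124 (E winner). Winner: E.
Plurality — first-place votes: C 22, A 68, B 0, E 98, D 26. Winner: E.
The two methods agree.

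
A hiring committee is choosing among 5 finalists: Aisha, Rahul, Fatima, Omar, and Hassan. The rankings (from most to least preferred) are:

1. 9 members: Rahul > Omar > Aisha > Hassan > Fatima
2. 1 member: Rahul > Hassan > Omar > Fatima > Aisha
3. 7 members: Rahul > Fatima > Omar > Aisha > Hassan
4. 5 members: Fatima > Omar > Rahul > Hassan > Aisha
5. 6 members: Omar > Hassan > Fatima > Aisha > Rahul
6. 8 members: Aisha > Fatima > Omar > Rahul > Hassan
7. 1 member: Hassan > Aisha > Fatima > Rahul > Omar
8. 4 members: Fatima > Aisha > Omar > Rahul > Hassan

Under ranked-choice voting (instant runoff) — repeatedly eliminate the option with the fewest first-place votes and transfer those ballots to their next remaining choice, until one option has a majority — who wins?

Fatima

Round 1: Aisha 8, Rahul 17, Fatima 9, Omar 6, Hassan 1. Eliminate Hassan.
Round 2: Aisha 9, Rahul 17, Fatima 9, Omar 6. Eliminate Omar.
Round 3: Aisha 9, Rahul 17, Fatima 15. Eliminate Aisha.
Round 4: Rahul 17, Fatima 24. Fatima has a majority.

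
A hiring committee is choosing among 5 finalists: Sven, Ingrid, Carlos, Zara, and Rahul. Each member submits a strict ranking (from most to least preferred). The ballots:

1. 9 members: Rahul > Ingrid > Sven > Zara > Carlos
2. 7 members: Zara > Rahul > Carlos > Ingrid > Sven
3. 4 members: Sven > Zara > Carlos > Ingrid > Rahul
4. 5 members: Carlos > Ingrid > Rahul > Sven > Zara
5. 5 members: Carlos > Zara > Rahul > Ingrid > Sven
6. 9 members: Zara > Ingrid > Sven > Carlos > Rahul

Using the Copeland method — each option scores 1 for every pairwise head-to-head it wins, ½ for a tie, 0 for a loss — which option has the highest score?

Zara

Sven: beats Carlos; loses to Ingrid, Zara, and Rahul → score 1.
Ingrid: beats Sven; loses to Carlos, Zara, and Rahul → score 1.
Carlos: beats Ingrid and Rahul; loses to Sven and Zara → score 2.
Zara: beats Sven, Ingrid, Carlos, and Rahul → score 4.
Rahul: beats Sven and Ingrid; loses to Carlos and Zara → score 2.
Zara has the best pairwise record.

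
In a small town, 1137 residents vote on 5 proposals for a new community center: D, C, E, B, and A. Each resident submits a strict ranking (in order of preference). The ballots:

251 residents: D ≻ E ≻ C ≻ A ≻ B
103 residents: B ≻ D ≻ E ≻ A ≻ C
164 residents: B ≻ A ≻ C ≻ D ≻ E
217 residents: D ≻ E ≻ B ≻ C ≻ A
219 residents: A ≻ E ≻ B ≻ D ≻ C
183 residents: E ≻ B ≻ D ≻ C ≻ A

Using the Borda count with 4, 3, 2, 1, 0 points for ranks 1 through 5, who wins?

D: 251·4 + 103·3 + 164·1 + 217·4 + 219·1 + 183·2 = 2930
C: 251·2 + 103·0 + 164·2 + 217·1 + 219·0 + 183·1 = 1230
E: 251·3 + 103·2 + 164·0 + 217·3 + 219·3 + 183·4 = 2999
B: 251·0 + 103·4 + 164·4 + 217·2 + 219·2 + 183·3 = 2489
A: 251·1 + 103·1 + 164·3 + 217·0 + 219·4 + 183·0 = 1722
E has the highest Borda score (2999).

E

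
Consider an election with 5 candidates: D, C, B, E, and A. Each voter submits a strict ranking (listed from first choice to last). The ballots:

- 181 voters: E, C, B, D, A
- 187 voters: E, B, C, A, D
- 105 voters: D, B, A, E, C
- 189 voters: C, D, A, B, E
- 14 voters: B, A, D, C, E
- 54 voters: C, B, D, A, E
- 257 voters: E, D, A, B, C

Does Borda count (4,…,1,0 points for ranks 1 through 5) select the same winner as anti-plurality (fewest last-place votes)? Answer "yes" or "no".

no

Borda — scores: D 2075, C 1903, B 1902, E 2605, A 1385. Winner: E.
Anti-plurality — last-place votes: D 187, C 362, B 0, E 257, A 181. Winner: B.
The two methods disagree.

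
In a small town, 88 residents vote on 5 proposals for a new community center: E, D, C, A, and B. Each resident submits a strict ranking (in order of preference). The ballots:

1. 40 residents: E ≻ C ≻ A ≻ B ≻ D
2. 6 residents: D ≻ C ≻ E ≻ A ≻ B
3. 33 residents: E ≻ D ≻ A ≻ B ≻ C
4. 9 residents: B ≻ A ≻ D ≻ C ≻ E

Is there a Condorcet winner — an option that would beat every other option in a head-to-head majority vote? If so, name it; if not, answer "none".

E vs D: 73–15 for E.
E vs C: 73–15 for E.
E vs A: 79–9 for E.
E vs B: 79–9 for E.
E beats every other option head-to-head.

E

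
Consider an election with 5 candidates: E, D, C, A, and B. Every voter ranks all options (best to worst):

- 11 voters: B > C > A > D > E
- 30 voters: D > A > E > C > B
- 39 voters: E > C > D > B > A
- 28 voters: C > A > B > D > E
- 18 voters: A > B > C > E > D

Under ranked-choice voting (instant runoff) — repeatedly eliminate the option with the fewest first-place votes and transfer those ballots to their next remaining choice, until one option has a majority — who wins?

E

Round 1: E 39, D 30, C 28, A 18, B 11. Eliminate B.
Round 2: E 39, D 30, C 39, A 18. Eliminate A.
Round 3: E 39, D 30, C 57. Eliminate D.
Round 4: E 69, C 57. E has a majority.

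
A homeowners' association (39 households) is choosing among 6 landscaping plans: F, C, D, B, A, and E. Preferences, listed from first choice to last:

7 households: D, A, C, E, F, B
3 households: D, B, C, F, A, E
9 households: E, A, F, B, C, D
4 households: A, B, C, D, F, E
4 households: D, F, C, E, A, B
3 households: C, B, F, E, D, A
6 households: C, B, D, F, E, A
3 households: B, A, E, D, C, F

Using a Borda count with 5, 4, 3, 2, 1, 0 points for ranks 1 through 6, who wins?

F: 7·1 + 3·2 + 9·3 + 4·1 + 4·4 + 3·3 + 6·2 + 3·0 = 81
C: 7·3 + 3·3 + 9·1 + 4·3 + 4·3 + 3·5 + 6·5 + 3·1 = 111
D: 7·5 + 3·5 + 9·0 + 4·2 + 4·5 + 3·1 + 6·3 + 3·2 = 105
B: 7·0 + 3·4 + 9·2 + 4·4 + 4·0 + 3·4 + 6·4 + 3·5 = 97
A: 7·4 + 3·1 + 9·4 + 4·5 + 4·1 + 3·0 + 6·0 + 3·4 = 103
E: 7·2 + 3·0 + 9·5 + 4·0 + 4·2 + 3·2 + 6·1 + 3·3 = 88
C has the highest Borda score (111).

C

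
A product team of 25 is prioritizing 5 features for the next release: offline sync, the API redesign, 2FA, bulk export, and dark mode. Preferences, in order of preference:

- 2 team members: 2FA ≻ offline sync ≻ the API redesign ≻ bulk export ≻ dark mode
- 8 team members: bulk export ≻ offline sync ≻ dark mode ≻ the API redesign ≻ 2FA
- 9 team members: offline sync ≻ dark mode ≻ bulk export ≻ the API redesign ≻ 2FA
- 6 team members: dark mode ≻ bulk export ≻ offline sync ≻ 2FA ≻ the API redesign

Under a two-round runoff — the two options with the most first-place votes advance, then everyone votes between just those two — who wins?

Round 1 first-place votes: offline sync 9, the API redesign 0, 2FA 2, bulk export 8, dark mode 6.
offline sync and bulk export advance.
Runoff: offline sync is preferred to bulk export by 11 voters; bulk export by 14.
bulk export wins the runoff.

bulk export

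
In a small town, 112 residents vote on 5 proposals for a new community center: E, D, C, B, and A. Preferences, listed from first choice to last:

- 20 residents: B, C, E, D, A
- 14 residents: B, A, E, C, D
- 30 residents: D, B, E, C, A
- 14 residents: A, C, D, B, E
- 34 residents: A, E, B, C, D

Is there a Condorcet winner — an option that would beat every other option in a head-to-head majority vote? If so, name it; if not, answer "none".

B vs E: 78–34 for B.
B vs D: 68–44 for B.
B vs C: 98–14 for B.
B vs A: 64–48 for B.
B beats every other option head-to-head.

B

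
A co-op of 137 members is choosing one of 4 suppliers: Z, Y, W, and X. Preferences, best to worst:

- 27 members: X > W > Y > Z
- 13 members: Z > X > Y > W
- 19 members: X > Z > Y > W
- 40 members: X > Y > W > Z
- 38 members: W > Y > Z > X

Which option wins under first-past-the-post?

X

First-place votes: Z 13, Y 0, W 38, X 86.
X has the most first-place votes.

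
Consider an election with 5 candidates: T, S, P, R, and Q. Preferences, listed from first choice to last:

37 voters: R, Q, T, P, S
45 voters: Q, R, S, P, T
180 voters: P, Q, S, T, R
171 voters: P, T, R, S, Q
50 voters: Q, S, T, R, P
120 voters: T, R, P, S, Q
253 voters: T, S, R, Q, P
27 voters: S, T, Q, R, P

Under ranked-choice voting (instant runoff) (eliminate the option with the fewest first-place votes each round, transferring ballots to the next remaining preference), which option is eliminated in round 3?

Round 1: T 373, S 27, P 351, R 37, Q 95. Eliminate S.
Round 2: T 400, P 351, R 37, Q 95. Eliminate R.
Round 3: T 400, P 351, Q 132. Eliminate Q.

Q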